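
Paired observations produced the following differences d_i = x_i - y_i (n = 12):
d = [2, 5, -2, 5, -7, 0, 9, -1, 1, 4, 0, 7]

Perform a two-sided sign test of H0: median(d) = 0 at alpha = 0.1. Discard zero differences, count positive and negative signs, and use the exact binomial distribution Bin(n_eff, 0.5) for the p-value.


Step 1: Discard zero differences. Original n = 12; n_eff = number of nonzero differences = 10.
Nonzero differences (with sign): +2, +5, -2, +5, -7, +9, -1, +1, +4, +7
Step 2: Count signs: positive = 7, negative = 3.
Step 3: Under H0: P(positive) = 0.5, so the number of positives S ~ Bin(10, 0.5).
Step 4: Two-sided exact p-value = sum of Bin(10,0.5) probabilities at or below the observed probability = 0.343750.
Step 5: alpha = 0.1. fail to reject H0.

n_eff = 10, pos = 7, neg = 3, p = 0.343750, fail to reject H0.


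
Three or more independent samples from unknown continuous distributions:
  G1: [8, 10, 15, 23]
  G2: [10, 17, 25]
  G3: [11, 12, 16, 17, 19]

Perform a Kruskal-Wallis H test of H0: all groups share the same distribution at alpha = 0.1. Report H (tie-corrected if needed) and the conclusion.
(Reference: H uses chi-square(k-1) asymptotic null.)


Step 1: Combine all N = 12 observations and assign midranks.
sorted (value, group, rank): (8,G1,1), (10,G1,2.5), (10,G2,2.5), (11,G3,4), (12,G3,5), (15,G1,6), (16,G3,7), (17,G2,8.5), (17,G3,8.5), (19,G3,10), (23,G1,11), (25,G2,12)
Step 2: Sum ranks within each group.
R_1 = 20.5 (n_1 = 4)
R_2 = 23 (n_2 = 3)
R_3 = 34.5 (n_3 = 5)
Step 3: H = 12/(N(N+1)) * sum(R_i^2/n_i) - 3(N+1)
     = 12/(12*13) * (20.5^2/4 + 23^2/3 + 34.5^2/5) - 3*13
     = 0.076923 * 519.446 - 39
     = 0.957372.
Step 4: Ties present; correction factor C = 1 - 12/(12^3 - 12) = 0.993007. Corrected H = 0.957372 / 0.993007 = 0.964114.
Step 5: Under H0, H ~ chi^2(2); p-value = 0.617512.
Step 6: alpha = 0.1. fail to reject H0.

H = 0.9641, df = 2, p = 0.617512, fail to reject H0.


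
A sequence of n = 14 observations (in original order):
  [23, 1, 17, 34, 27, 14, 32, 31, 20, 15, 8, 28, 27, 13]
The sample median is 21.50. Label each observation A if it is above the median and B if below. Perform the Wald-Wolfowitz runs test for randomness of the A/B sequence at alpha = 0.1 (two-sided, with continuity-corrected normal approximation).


Step 1: Compute median = 21.50; label A = above, B = below.
Labels in order: ABBAABAABBBAAB  (n_A = 7, n_B = 7)
Step 2: Count runs R = 8.
Step 3: Under H0 (random ordering), E[R] = 2*n_A*n_B/(n_A+n_B) + 1 = 2*7*7/14 + 1 = 8.0000.
        Var[R] = 2*n_A*n_B*(2*n_A*n_B - n_A - n_B) / ((n_A+n_B)^2 * (n_A+n_B-1)) = 8232/2548 = 3.2308.
        SD[R] = 1.7974.
Step 4: R = E[R], so z = 0 with no continuity correction.
Step 5: Two-sided p-value via normal approximation = 2*(1 - Phi(|z|)) = 1.000000.
Step 6: alpha = 0.1. fail to reject H0.

R = 8, z = 0.0000, p = 1.000000, fail to reject H0.


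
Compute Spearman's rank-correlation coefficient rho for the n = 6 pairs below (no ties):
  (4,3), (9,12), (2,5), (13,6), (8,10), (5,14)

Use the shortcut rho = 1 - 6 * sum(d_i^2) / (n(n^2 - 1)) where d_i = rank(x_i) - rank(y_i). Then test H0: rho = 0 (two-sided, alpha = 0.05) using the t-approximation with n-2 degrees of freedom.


Step 1: Rank x and y separately (midranks; no ties here).
rank(x): 4->2, 9->5, 2->1, 13->6, 8->4, 5->3
rank(y): 3->1, 12->5, 5->2, 6->3, 10->4, 14->6
Step 2: d_i = R_x(i) - R_y(i); compute d_i^2.
  (2-1)^2=1, (5-5)^2=0, (1-2)^2=1, (6-3)^2=9, (4-4)^2=0, (3-6)^2=9
sum(d^2) = 20.
Step 3: rho = 1 - 6*20 / (6*(6^2 - 1)) = 1 - 120/210 = 0.428571.
Step 4: Under H0, t = rho * sqrt((n-2)/(1-rho^2)) = 0.9487 ~ t(4).
Step 5: Two-sided p-value from the t-distribution with 4 df = 0.396501.
Step 6: alpha = 0.05. fail to reject H0.

rho = 0.4286, p = 0.396501, fail to reject H0 at alpha = 0.05.


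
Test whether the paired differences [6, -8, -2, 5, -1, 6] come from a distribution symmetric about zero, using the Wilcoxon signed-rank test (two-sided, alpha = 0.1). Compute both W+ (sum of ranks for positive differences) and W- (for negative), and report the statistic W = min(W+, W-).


Step 1: Drop any zero differences (none here) and take |d_i|.
|d| = [6, 8, 2, 5, 1, 6]
Step 2: Midrank |d_i| (ties get averaged ranks).
ranks: |6|->4.5, |8|->6, |2|->2, |5|->3, |1|->1, |6|->4.5
Step 3: Attach original signs; sum ranks with positive sign and with negative sign.
W+ = 4.5 + 3 + 4.5 = 12
W- = 6 + 2 + 1 = 9
(Check: W+ + W- = 21 should equal n(n+1)/2 = 21.)
Step 4: Test statistic W = min(W+, W-) = 9.
Step 5: Ties in |d|, so use the tie-corrected normal approximation.
        E[W] = n(n+1)/4 = 6*7/4 = 10.5.
        Tie groups: |d|=6 (t=2); sum(t^3 - t) = 6.
        Var[W] = n(n+1)(2n+1)/24 - sum(t^3-t)/48 = 546/24 - 6/48 = 22.625.
        z = (W - E[W]) / sqrt(Var[W]) = (9 - 10.5) / 4.7566 = -0.3154.
        Two-sided p = 2*Phi(z) = 0.752494.
Step 6: alpha = 0.1. fail to reject H0.

W+ = 12, W- = 9, W = min = 9, p = 0.752494, fail to reject H0.


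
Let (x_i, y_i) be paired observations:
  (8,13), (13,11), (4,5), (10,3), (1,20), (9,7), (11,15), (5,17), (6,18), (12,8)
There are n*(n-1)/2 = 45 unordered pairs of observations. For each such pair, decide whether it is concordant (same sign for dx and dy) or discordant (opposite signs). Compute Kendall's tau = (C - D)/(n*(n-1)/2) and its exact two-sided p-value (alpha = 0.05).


Step 1: Enumerate the 45 unordered pairs (i,j) with i<j and classify each by sign(x_j-x_i) * sign(y_j-y_i).
  (1,2):dx=+5,dy=-2->D; (1,3):dx=-4,dy=-8->C; (1,4):dx=+2,dy=-10->D; (1,5):dx=-7,dy=+7->D
  (1,6):dx=+1,dy=-6->D; (1,7):dx=+3,dy=+2->C; (1,8):dx=-3,dy=+4->D; (1,9):dx=-2,dy=+5->D
  (1,10):dx=+4,dy=-5->D; (2,3):dx=-9,dy=-6->C; (2,4):dx=-3,dy=-8->C; (2,5):dx=-12,dy=+9->D
  (2,6):dx=-4,dy=-4->C; (2,7):dx=-2,dy=+4->D; (2,8):dx=-8,dy=+6->D; (2,9):dx=-7,dy=+7->D
  (2,10):dx=-1,dy=-3->C; (3,4):dx=+6,dy=-2->D; (3,5):dx=-3,dy=+15->D; (3,6):dx=+5,dy=+2->C
  (3,7):dx=+7,dy=+10->C; (3,8):dx=+1,dy=+12->C; (3,9):dx=+2,dy=+13->C; (3,10):dx=+8,dy=+3->C
  (4,5):dx=-9,dy=+17->D; (4,6):dx=-1,dy=+4->D; (4,7):dx=+1,dy=+12->C; (4,8):dx=-5,dy=+14->D
  (4,9):dx=-4,dy=+15->D; (4,10):dx=+2,dy=+5->C; (5,6):dx=+8,dy=-13->D; (5,7):dx=+10,dy=-5->D
  (5,8):dx=+4,dy=-3->D; (5,9):dx=+5,dy=-2->D; (5,10):dx=+11,dy=-12->D; (6,7):dx=+2,dy=+8->C
  (6,8):dx=-4,dy=+10->D; (6,9):dx=-3,dy=+11->D; (6,10):dx=+3,dy=+1->C; (7,8):dx=-6,dy=+2->D
  (7,9):dx=-5,dy=+3->D; (7,10):dx=+1,dy=-7->D; (8,9):dx=+1,dy=+1->C; (8,10):dx=+7,dy=-9->D
  (9,10):dx=+6,dy=-10->D
Step 2: C = 16, D = 29, total pairs = 45.
Step 3: tau = (C - D)/(n(n-1)/2) = (16 - 29)/45 = -0.288889.
Step 4: Exact two-sided p-value (enumerate n! = 3628800 permutations of y under H0): p = 0.291248.
Step 5: alpha = 0.05. fail to reject H0.

tau_b = -0.2889 (C=16, D=29), p = 0.291248, fail to reject H0.


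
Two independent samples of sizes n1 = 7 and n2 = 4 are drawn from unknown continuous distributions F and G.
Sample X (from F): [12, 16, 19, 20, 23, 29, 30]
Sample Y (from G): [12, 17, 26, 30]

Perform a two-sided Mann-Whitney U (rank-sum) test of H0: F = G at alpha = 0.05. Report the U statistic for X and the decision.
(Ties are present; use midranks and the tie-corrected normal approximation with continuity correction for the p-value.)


Step 1: Combine and sort all 11 observations; assign midranks.
sorted (value, group): (12,X), (12,Y), (16,X), (17,Y), (19,X), (20,X), (23,X), (26,Y), (29,X), (30,X), (30,Y)
ranks: 12->1.5, 12->1.5, 16->3, 17->4, 19->5, 20->6, 23->7, 26->8, 29->9, 30->10.5, 30->10.5
Step 2: Rank sum for X: R1 = 1.5 + 3 + 5 + 6 + 7 + 9 + 10.5 = 42.
Step 3: U_X = R1 - n1(n1+1)/2 = 42 - 7*8/2 = 42 - 28 = 14.
       U_Y = n1*n2 - U_X = 28 - 14 = 14.
Step 4: Ties are present, so use the tie-corrected normal approximation (with continuity correction) for the p-value.
Step 5: p-value = 1.000000; compare to alpha = 0.05. fail to reject H0.

U_X = 14, p = 1.000000, fail to reject H0 at alpha = 0.05.


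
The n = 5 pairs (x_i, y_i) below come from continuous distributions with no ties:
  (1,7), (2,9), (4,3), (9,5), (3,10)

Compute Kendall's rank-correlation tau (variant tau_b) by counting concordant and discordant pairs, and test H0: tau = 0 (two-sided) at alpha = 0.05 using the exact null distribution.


Step 1: Enumerate the 10 unordered pairs (i,j) with i<j and classify each by sign(x_j-x_i) * sign(y_j-y_i).
  (1,2):dx=+1,dy=+2->C; (1,3):dx=+3,dy=-4->D; (1,4):dx=+8,dy=-2->D; (1,5):dx=+2,dy=+3->C
  (2,3):dx=+2,dy=-6->D; (2,4):dx=+7,dy=-4->D; (2,5):dx=+1,dy=+1->C; (3,4):dx=+5,dy=+2->C
  (3,5):dx=-1,dy=+7->D; (4,5):dx=-6,dy=+5->D
Step 2: C = 4, D = 6, total pairs = 10.
Step 3: tau = (C - D)/(n(n-1)/2) = (4 - 6)/10 = -0.200000.
Step 4: Exact two-sided p-value (enumerate n! = 120 permutations of y under H0): p = 0.816667.
Step 5: alpha = 0.05. fail to reject H0.

tau_b = -0.2000 (C=4, D=6), p = 0.816667, fail to reject H0.


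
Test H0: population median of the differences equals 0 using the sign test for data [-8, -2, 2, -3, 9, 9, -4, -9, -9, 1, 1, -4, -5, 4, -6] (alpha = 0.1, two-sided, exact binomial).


Step 1: Discard zero differences. Original n = 15; n_eff = number of nonzero differences = 15.
Nonzero differences (with sign): -8, -2, +2, -3, +9, +9, -4, -9, -9, +1, +1, -4, -5, +4, -6
Step 2: Count signs: positive = 6, negative = 9.
Step 3: Under H0: P(positive) = 0.5, so the number of positives S ~ Bin(15, 0.5).
Step 4: Two-sided exact p-value = sum of Bin(15,0.5) probabilities at or below the observed probability = 0.607239.
Step 5: alpha = 0.1. fail to reject H0.

n_eff = 15, pos = 6, neg = 9, p = 0.607239, fail to reject H0.


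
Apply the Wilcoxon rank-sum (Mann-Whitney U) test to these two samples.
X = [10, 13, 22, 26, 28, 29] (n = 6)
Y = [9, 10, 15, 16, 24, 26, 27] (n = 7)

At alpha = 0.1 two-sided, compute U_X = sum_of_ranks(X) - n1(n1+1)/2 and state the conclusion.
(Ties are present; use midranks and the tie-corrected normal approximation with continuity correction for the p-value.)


Step 1: Combine and sort all 13 observations; assign midranks.
sorted (value, group): (9,Y), (10,X), (10,Y), (13,X), (15,Y), (16,Y), (22,X), (24,Y), (26,X), (26,Y), (27,Y), (28,X), (29,X)
ranks: 9->1, 10->2.5, 10->2.5, 13->4, 15->5, 16->6, 22->7, 24->8, 26->9.5, 26->9.5, 27->11, 28->12, 29->13
Step 2: Rank sum for X: R1 = 2.5 + 4 + 7 + 9.5 + 12 + 13 = 48.
Step 3: U_X = R1 - n1(n1+1)/2 = 48 - 6*7/2 = 48 - 21 = 27.
       U_Y = n1*n2 - U_X = 42 - 27 = 15.
Step 4: Ties are present, so use the tie-corrected normal approximation (with continuity correction) for the p-value.
Step 5: p-value = 0.430766; compare to alpha = 0.1. fail to reject H0.

U_X = 27, p = 0.430766, fail to reject H0 at alpha = 0.1.


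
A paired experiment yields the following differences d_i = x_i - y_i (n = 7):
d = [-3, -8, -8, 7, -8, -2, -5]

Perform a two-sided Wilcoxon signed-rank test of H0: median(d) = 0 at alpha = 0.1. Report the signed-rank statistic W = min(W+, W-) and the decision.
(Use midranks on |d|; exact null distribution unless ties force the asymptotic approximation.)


Step 1: Drop any zero differences (none here) and take |d_i|.
|d| = [3, 8, 8, 7, 8, 2, 5]
Step 2: Midrank |d_i| (ties get averaged ranks).
ranks: |3|->2, |8|->6, |8|->6, |7|->4, |8|->6, |2|->1, |5|->3
Step 3: Attach original signs; sum ranks with positive sign and with negative sign.
W+ = 4 = 4
W- = 2 + 6 + 6 + 6 + 1 + 3 = 24
(Check: W+ + W- = 28 should equal n(n+1)/2 = 28.)
Step 4: Test statistic W = min(W+, W-) = 4.
Step 5: Ties in |d|, so use the tie-corrected normal approximation.
        E[W] = n(n+1)/4 = 7*8/4 = 14.
        Tie groups: |d|=8 (t=3); sum(t^3 - t) = 24.
        Var[W] = n(n+1)(2n+1)/24 - sum(t^3-t)/48 = 840/24 - 24/48 = 34.5.
        z = (W - E[W]) / sqrt(Var[W]) = (4 - 14) / 5.8737 = -1.7025.
        Two-sided p = 2*Phi(z) = 0.088659.
Step 6: alpha = 0.1. reject H0.

W+ = 4, W- = 24, W = min = 4, p = 0.088659, reject H0.


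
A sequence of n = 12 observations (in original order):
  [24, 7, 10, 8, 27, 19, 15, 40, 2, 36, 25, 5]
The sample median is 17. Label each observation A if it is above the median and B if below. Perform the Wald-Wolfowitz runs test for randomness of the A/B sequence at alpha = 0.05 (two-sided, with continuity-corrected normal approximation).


Step 1: Compute median = 17; label A = above, B = below.
Labels in order: ABBBAABABAAB  (n_A = 6, n_B = 6)
Step 2: Count runs R = 8.
Step 3: Under H0 (random ordering), E[R] = 2*n_A*n_B/(n_A+n_B) + 1 = 2*6*6/12 + 1 = 7.0000.
        Var[R] = 2*n_A*n_B*(2*n_A*n_B - n_A - n_B) / ((n_A+n_B)^2 * (n_A+n_B-1)) = 4320/1584 = 2.7273.
        SD[R] = 1.6514.
Step 4: Continuity-corrected z = (R - 0.5 - E[R]) / SD[R] = (8 - 0.5 - 7.0000) / 1.6514 = 0.3028.
Step 5: Two-sided p-value via normal approximation = 2*(1 - Phi(|z|)) = 0.762069.
Step 6: alpha = 0.05. fail to reject H0.

R = 8, z = 0.3028, p = 0.762069, fail to reject H0.


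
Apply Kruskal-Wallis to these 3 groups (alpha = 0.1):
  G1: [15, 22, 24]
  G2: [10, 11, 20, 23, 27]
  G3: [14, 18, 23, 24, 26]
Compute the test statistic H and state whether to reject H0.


Step 1: Combine all N = 13 observations and assign midranks.
sorted (value, group, rank): (10,G2,1), (11,G2,2), (14,G3,3), (15,G1,4), (18,G3,5), (20,G2,6), (22,G1,7), (23,G2,8.5), (23,G3,8.5), (24,G1,10.5), (24,G3,10.5), (26,G3,12), (27,G2,13)
Step 2: Sum ranks within each group.
R_1 = 21.5 (n_1 = 3)
R_2 = 30.5 (n_2 = 5)
R_3 = 39 (n_3 = 5)
Step 3: H = 12/(N(N+1)) * sum(R_i^2/n_i) - 3(N+1)
     = 12/(13*14) * (21.5^2/3 + 30.5^2/5 + 39^2/5) - 3*14
     = 0.065934 * 644.333 - 42
     = 0.483516.
Step 4: Ties present; correction factor C = 1 - 12/(13^3 - 13) = 0.994505. Corrected H = 0.483516 / 0.994505 = 0.486188.
Step 5: Under H0, H ~ chi^2(2); p-value = 0.784198.
Step 6: alpha = 0.1. fail to reject H0.

H = 0.4862, df = 2, p = 0.784198, fail to reject H0.


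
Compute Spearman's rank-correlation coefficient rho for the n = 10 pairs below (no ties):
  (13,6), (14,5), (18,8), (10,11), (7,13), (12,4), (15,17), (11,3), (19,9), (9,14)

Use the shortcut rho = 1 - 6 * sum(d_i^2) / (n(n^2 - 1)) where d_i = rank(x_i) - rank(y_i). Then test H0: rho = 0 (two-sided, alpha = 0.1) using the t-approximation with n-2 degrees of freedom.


Step 1: Rank x and y separately (midranks; no ties here).
rank(x): 13->6, 14->7, 18->9, 10->3, 7->1, 12->5, 15->8, 11->4, 19->10, 9->2
rank(y): 6->4, 5->3, 8->5, 11->7, 13->8, 4->2, 17->10, 3->1, 9->6, 14->9
Step 2: d_i = R_x(i) - R_y(i); compute d_i^2.
  (6-4)^2=4, (7-3)^2=16, (9-5)^2=16, (3-7)^2=16, (1-8)^2=49, (5-2)^2=9, (8-10)^2=4, (4-1)^2=9, (10-6)^2=16, (2-9)^2=49
sum(d^2) = 188.
Step 3: rho = 1 - 6*188 / (10*(10^2 - 1)) = 1 - 1128/990 = -0.139394.
Step 4: Under H0, t = rho * sqrt((n-2)/(1-rho^2)) = -0.3982 ~ t(8).
Step 5: Two-sided p-value from the t-distribution with 8 df = 0.700932.
Step 6: alpha = 0.1. fail to reject H0.

rho = -0.1394, p = 0.700932, fail to reject H0 at alpha = 0.1.


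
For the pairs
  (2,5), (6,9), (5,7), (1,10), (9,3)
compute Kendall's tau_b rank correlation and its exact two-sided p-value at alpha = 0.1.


Step 1: Enumerate the 10 unordered pairs (i,j) with i<j and classify each by sign(x_j-x_i) * sign(y_j-y_i).
  (1,2):dx=+4,dy=+4->C; (1,3):dx=+3,dy=+2->C; (1,4):dx=-1,dy=+5->D; (1,5):dx=+7,dy=-2->D
  (2,3):dx=-1,dy=-2->C; (2,4):dx=-5,dy=+1->D; (2,5):dx=+3,dy=-6->D; (3,4):dx=-4,dy=+3->D
  (3,5):dx=+4,dy=-4->D; (4,5):dx=+8,dy=-7->D
Step 2: C = 3, D = 7, total pairs = 10.
Step 3: tau = (C - D)/(n(n-1)/2) = (3 - 7)/10 = -0.400000.
Step 4: Exact two-sided p-value (enumerate n! = 120 permutations of y under H0): p = 0.483333.
Step 5: alpha = 0.1. fail to reject H0.

tau_b = -0.4000 (C=3, D=7), p = 0.483333, fail to reject H0.


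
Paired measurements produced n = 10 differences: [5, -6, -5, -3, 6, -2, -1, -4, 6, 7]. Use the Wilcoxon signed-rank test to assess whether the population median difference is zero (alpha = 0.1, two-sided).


Step 1: Drop any zero differences (none here) and take |d_i|.
|d| = [5, 6, 5, 3, 6, 2, 1, 4, 6, 7]
Step 2: Midrank |d_i| (ties get averaged ranks).
ranks: |5|->5.5, |6|->8, |5|->5.5, |3|->3, |6|->8, |2|->2, |1|->1, |4|->4, |6|->8, |7|->10
Step 3: Attach original signs; sum ranks with positive sign and with negative sign.
W+ = 5.5 + 8 + 8 + 10 = 31.5
W- = 8 + 5.5 + 3 + 2 + 1 + 4 = 23.5
(Check: W+ + W- = 55 should equal n(n+1)/2 = 55.)
Step 4: Test statistic W = min(W+, W-) = 23.5.
Step 5: Ties in |d|, so use the tie-corrected normal approximation.
        E[W] = n(n+1)/4 = 10*11/4 = 27.5.
        Tie groups: |d|=5 (t=2), |d|=6 (t=3); sum(t^3 - t) = 30.
        Var[W] = n(n+1)(2n+1)/24 - sum(t^3-t)/48 = 2310/24 - 30/48 = 95.625.
        z = (W - E[W]) / sqrt(Var[W]) = (23.5 - 27.5) / 9.7788 = -0.4090.
        Two-sided p = 2*Phi(z) = 0.682504.
Step 6: alpha = 0.1. fail to reject H0.

W+ = 31.5, W- = 23.5, W = min = 23.5, p = 0.682504, fail to reject H0.


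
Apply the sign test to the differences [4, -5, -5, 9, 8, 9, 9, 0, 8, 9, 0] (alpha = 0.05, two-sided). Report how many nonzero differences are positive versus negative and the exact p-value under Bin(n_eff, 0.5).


Step 1: Discard zero differences. Original n = 11; n_eff = number of nonzero differences = 9.
Nonzero differences (with sign): +4, -5, -5, +9, +8, +9, +9, +8, +9
Step 2: Count signs: positive = 7, negative = 2.
Step 3: Under H0: P(positive) = 0.5, so the number of positives S ~ Bin(9, 0.5).
Step 4: Two-sided exact p-value = sum of Bin(9,0.5) probabilities at or below the observed probability = 0.179688.
Step 5: alpha = 0.05. fail to reject H0.

n_eff = 9, pos = 7, neg = 2, p = 0.179688, fail to reject H0.


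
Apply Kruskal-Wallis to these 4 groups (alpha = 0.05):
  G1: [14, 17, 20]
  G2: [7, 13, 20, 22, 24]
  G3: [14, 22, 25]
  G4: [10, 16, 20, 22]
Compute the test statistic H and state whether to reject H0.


Step 1: Combine all N = 15 observations and assign midranks.
sorted (value, group, rank): (7,G2,1), (10,G4,2), (13,G2,3), (14,G1,4.5), (14,G3,4.5), (16,G4,6), (17,G1,7), (20,G1,9), (20,G2,9), (20,G4,9), (22,G2,12), (22,G3,12), (22,G4,12), (24,G2,14), (25,G3,15)
Step 2: Sum ranks within each group.
R_1 = 20.5 (n_1 = 3)
R_2 = 39 (n_2 = 5)
R_3 = 31.5 (n_3 = 3)
R_4 = 29 (n_4 = 4)
Step 3: H = 12/(N(N+1)) * sum(R_i^2/n_i) - 3(N+1)
     = 12/(15*16) * (20.5^2/3 + 39^2/5 + 31.5^2/3 + 29^2/4) - 3*16
     = 0.050000 * 985.283 - 48
     = 1.264167.
Step 4: Ties present; correction factor C = 1 - 54/(15^3 - 15) = 0.983929. Corrected H = 1.264167 / 0.983929 = 1.284815.
Step 5: Under H0, H ~ chi^2(3); p-value = 0.732742.
Step 6: alpha = 0.05. fail to reject H0.

H = 1.2848, df = 3, p = 0.732742, fail to reject H0.


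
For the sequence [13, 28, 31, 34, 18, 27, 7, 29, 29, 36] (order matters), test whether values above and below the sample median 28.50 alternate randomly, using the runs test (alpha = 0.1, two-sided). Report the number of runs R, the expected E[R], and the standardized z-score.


Step 1: Compute median = 28.50; label A = above, B = below.
Labels in order: BBAABBBAAA  (n_A = 5, n_B = 5)
Step 2: Count runs R = 4.
Step 3: Under H0 (random ordering), E[R] = 2*n_A*n_B/(n_A+n_B) + 1 = 2*5*5/10 + 1 = 6.0000.
        Var[R] = 2*n_A*n_B*(2*n_A*n_B - n_A - n_B) / ((n_A+n_B)^2 * (n_A+n_B-1)) = 2000/900 = 2.2222.
        SD[R] = 1.4907.
Step 4: Continuity-corrected z = (R + 0.5 - E[R]) / SD[R] = (4 + 0.5 - 6.0000) / 1.4907 = -1.0062.
Step 5: Two-sided p-value via normal approximation = 2*(1 - Phi(|z|)) = 0.314305.
Step 6: alpha = 0.1. fail to reject H0.

R = 4, z = -1.0062, p = 0.314305, fail to reject H0.


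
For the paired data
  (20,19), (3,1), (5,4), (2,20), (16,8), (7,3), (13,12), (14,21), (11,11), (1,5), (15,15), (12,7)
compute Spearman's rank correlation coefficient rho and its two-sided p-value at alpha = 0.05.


Step 1: Rank x and y separately (midranks; no ties here).
rank(x): 20->12, 3->3, 5->4, 2->2, 16->11, 7->5, 13->8, 14->9, 11->6, 1->1, 15->10, 12->7
rank(y): 19->10, 1->1, 4->3, 20->11, 8->6, 3->2, 12->8, 21->12, 11->7, 5->4, 15->9, 7->5
Step 2: d_i = R_x(i) - R_y(i); compute d_i^2.
  (12-10)^2=4, (3-1)^2=4, (4-3)^2=1, (2-11)^2=81, (11-6)^2=25, (5-2)^2=9, (8-8)^2=0, (9-12)^2=9, (6-7)^2=1, (1-4)^2=9, (10-9)^2=1, (7-5)^2=4
sum(d^2) = 148.
Step 3: rho = 1 - 6*148 / (12*(12^2 - 1)) = 1 - 888/1716 = 0.482517.
Step 4: Under H0, t = rho * sqrt((n-2)/(1-rho^2)) = 1.7421 ~ t(10).
Step 5: Two-sided p-value from the t-distribution with 10 df = 0.112109.
Step 6: alpha = 0.05. fail to reject H0.

rho = 0.4825, p = 0.112109, fail to reject H0 at alpha = 0.05.


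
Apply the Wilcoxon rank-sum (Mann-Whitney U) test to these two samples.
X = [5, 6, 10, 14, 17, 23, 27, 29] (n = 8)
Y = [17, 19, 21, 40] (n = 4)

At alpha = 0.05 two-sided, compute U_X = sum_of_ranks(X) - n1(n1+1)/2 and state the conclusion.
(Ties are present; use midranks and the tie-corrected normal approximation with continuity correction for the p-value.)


Step 1: Combine and sort all 12 observations; assign midranks.
sorted (value, group): (5,X), (6,X), (10,X), (14,X), (17,X), (17,Y), (19,Y), (21,Y), (23,X), (27,X), (29,X), (40,Y)
ranks: 5->1, 6->2, 10->3, 14->4, 17->5.5, 17->5.5, 19->7, 21->8, 23->9, 27->10, 29->11, 40->12
Step 2: Rank sum for X: R1 = 1 + 2 + 3 + 4 + 5.5 + 9 + 10 + 11 = 45.5.
Step 3: U_X = R1 - n1(n1+1)/2 = 45.5 - 8*9/2 = 45.5 - 36 = 9.5.
       U_Y = n1*n2 - U_X = 32 - 9.5 = 22.5.
Step 4: Ties are present, so use the tie-corrected normal approximation (with continuity correction) for the p-value.
Step 5: p-value = 0.307332; compare to alpha = 0.05. fail to reject H0.

U_X = 9.5, p = 0.307332, fail to reject H0 at alpha = 0.05.


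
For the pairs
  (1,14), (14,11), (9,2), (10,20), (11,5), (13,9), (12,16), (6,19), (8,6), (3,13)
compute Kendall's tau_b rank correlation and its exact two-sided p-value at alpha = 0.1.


Step 1: Enumerate the 45 unordered pairs (i,j) with i<j and classify each by sign(x_j-x_i) * sign(y_j-y_i).
  (1,2):dx=+13,dy=-3->D; (1,3):dx=+8,dy=-12->D; (1,4):dx=+9,dy=+6->C; (1,5):dx=+10,dy=-9->D
  (1,6):dx=+12,dy=-5->D; (1,7):dx=+11,dy=+2->C; (1,8):dx=+5,dy=+5->C; (1,9):dx=+7,dy=-8->D
  (1,10):dx=+2,dy=-1->D; (2,3):dx=-5,dy=-9->C; (2,4):dx=-4,dy=+9->D; (2,5):dx=-3,dy=-6->C
  (2,6):dx=-1,dy=-2->C; (2,7):dx=-2,dy=+5->D; (2,8):dx=-8,dy=+8->D; (2,9):dx=-6,dy=-5->C
  (2,10):dx=-11,dy=+2->D; (3,4):dx=+1,dy=+18->C; (3,5):dx=+2,dy=+3->C; (3,6):dx=+4,dy=+7->C
  (3,7):dx=+3,dy=+14->C; (3,8):dx=-3,dy=+17->D; (3,9):dx=-1,dy=+4->D; (3,10):dx=-6,dy=+11->D
  (4,5):dx=+1,dy=-15->D; (4,6):dx=+3,dy=-11->D; (4,7):dx=+2,dy=-4->D; (4,8):dx=-4,dy=-1->C
  (4,9):dx=-2,dy=-14->C; (4,10):dx=-7,dy=-7->C; (5,6):dx=+2,dy=+4->C; (5,7):dx=+1,dy=+11->C
  (5,8):dx=-5,dy=+14->D; (5,9):dx=-3,dy=+1->D; (5,10):dx=-8,dy=+8->D; (6,7):dx=-1,dy=+7->D
  (6,8):dx=-7,dy=+10->D; (6,9):dx=-5,dy=-3->C; (6,10):dx=-10,dy=+4->D; (7,8):dx=-6,dy=+3->D
  (7,9):dx=-4,dy=-10->C; (7,10):dx=-9,dy=-3->C; (8,9):dx=+2,dy=-13->D; (8,10):dx=-3,dy=-6->C
  (9,10):dx=-5,dy=+7->D
Step 2: C = 20, D = 25, total pairs = 45.
Step 3: tau = (C - D)/(n(n-1)/2) = (20 - 25)/45 = -0.111111.
Step 4: Exact two-sided p-value (enumerate n! = 3628800 permutations of y under H0): p = 0.727490.
Step 5: alpha = 0.1. fail to reject H0.

tau_b = -0.1111 (C=20, D=25), p = 0.727490, fail to reject H0.


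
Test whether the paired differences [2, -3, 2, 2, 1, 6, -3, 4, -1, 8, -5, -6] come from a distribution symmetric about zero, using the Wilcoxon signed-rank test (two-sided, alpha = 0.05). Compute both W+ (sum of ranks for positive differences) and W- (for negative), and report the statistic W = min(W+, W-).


Step 1: Drop any zero differences (none here) and take |d_i|.
|d| = [2, 3, 2, 2, 1, 6, 3, 4, 1, 8, 5, 6]
Step 2: Midrank |d_i| (ties get averaged ranks).
ranks: |2|->4, |3|->6.5, |2|->4, |2|->4, |1|->1.5, |6|->10.5, |3|->6.5, |4|->8, |1|->1.5, |8|->12, |5|->9, |6|->10.5
Step 3: Attach original signs; sum ranks with positive sign and with negative sign.
W+ = 4 + 4 + 4 + 1.5 + 10.5 + 8 + 12 = 44
W- = 6.5 + 6.5 + 1.5 + 9 + 10.5 = 34
(Check: W+ + W- = 78 should equal n(n+1)/2 = 78.)
Step 4: Test statistic W = min(W+, W-) = 34.
Step 5: Ties in |d|, so use the tie-corrected normal approximation.
        E[W] = n(n+1)/4 = 12*13/4 = 39.
        Tie groups: |d|=1 (t=2), |d|=2 (t=3), |d|=3 (t=2), |d|=6 (t=2); sum(t^3 - t) = 42.
        Var[W] = n(n+1)(2n+1)/24 - sum(t^3-t)/48 = 3900/24 - 42/48 = 161.625.
        z = (W - E[W]) / sqrt(Var[W]) = (34 - 39) / 12.7132 = -0.3933.
        Two-sided p = 2*Phi(z) = 0.694103.
Step 6: alpha = 0.05. fail to reject H0.

W+ = 44, W- = 34, W = min = 34, p = 0.694103, fail to reject H0.


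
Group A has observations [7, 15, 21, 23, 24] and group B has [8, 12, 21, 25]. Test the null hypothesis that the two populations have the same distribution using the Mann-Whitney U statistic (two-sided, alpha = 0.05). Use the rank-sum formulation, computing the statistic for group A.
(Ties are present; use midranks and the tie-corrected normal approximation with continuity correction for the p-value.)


Step 1: Combine and sort all 9 observations; assign midranks.
sorted (value, group): (7,X), (8,Y), (12,Y), (15,X), (21,X), (21,Y), (23,X), (24,X), (25,Y)
ranks: 7->1, 8->2, 12->3, 15->4, 21->5.5, 21->5.5, 23->7, 24->8, 25->9
Step 2: Rank sum for X: R1 = 1 + 4 + 5.5 + 7 + 8 = 25.5.
Step 3: U_X = R1 - n1(n1+1)/2 = 25.5 - 5*6/2 = 25.5 - 15 = 10.5.
       U_Y = n1*n2 - U_X = 20 - 10.5 = 9.5.
Step 4: Ties are present, so use the tie-corrected normal approximation (with continuity correction) for the p-value.
Step 5: p-value = 1.000000; compare to alpha = 0.05. fail to reject H0.

U_X = 10.5, p = 1.000000, fail to reject H0 at alpha = 0.05.


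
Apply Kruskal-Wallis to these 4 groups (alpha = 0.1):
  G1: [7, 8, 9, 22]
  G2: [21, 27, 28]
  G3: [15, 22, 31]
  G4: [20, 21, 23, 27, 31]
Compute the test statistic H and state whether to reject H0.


Step 1: Combine all N = 15 observations and assign midranks.
sorted (value, group, rank): (7,G1,1), (8,G1,2), (9,G1,3), (15,G3,4), (20,G4,5), (21,G2,6.5), (21,G4,6.5), (22,G1,8.5), (22,G3,8.5), (23,G4,10), (27,G2,11.5), (27,G4,11.5), (28,G2,13), (31,G3,14.5), (31,G4,14.5)
Step 2: Sum ranks within each group.
R_1 = 14.5 (n_1 = 4)
R_2 = 31 (n_2 = 3)
R_3 = 27 (n_3 = 3)
R_4 = 47.5 (n_4 = 5)
Step 3: H = 12/(N(N+1)) * sum(R_i^2/n_i) - 3(N+1)
     = 12/(15*16) * (14.5^2/4 + 31^2/3 + 27^2/3 + 47.5^2/5) - 3*16
     = 0.050000 * 1067.15 - 48
     = 5.357292.
Step 4: Ties present; correction factor C = 1 - 24/(15^3 - 15) = 0.992857. Corrected H = 5.357292 / 0.992857 = 5.395833.
Step 5: Under H0, H ~ chi^2(3); p-value = 0.145003.
Step 6: alpha = 0.1. fail to reject H0.

H = 5.3958, df = 3, p = 0.145003, fail to reject H0.


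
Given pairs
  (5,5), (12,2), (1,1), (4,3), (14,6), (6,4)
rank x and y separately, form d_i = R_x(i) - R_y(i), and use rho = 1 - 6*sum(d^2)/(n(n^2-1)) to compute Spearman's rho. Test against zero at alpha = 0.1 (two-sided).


Step 1: Rank x and y separately (midranks; no ties here).
rank(x): 5->3, 12->5, 1->1, 4->2, 14->6, 6->4
rank(y): 5->5, 2->2, 1->1, 3->3, 6->6, 4->4
Step 2: d_i = R_x(i) - R_y(i); compute d_i^2.
  (3-5)^2=4, (5-2)^2=9, (1-1)^2=0, (2-3)^2=1, (6-6)^2=0, (4-4)^2=0
sum(d^2) = 14.
Step 3: rho = 1 - 6*14 / (6*(6^2 - 1)) = 1 - 84/210 = 0.600000.
Step 4: Under H0, t = rho * sqrt((n-2)/(1-rho^2)) = 1.5000 ~ t(4).
Step 5: Two-sided p-value from the t-distribution with 4 df = 0.208000.
Step 6: alpha = 0.1. fail to reject H0.

rho = 0.6000, p = 0.208000, fail to reject H0 at alpha = 0.1.


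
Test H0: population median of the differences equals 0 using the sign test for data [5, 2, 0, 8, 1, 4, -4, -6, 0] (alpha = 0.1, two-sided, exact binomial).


Step 1: Discard zero differences. Original n = 9; n_eff = number of nonzero differences = 7.
Nonzero differences (with sign): +5, +2, +8, +1, +4, -4, -6
Step 2: Count signs: positive = 5, negative = 2.
Step 3: Under H0: P(positive) = 0.5, so the number of positives S ~ Bin(7, 0.5).
Step 4: Two-sided exact p-value = sum of Bin(7,0.5) probabilities at or below the observed probability = 0.453125.
Step 5: alpha = 0.1. fail to reject H0.

n_eff = 7, pos = 5, neg = 2, p = 0.453125, fail to reject H0.


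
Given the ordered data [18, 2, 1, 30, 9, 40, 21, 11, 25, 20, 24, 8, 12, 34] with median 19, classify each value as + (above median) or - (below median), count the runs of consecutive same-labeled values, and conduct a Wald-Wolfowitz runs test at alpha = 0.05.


Step 1: Compute median = 19; label A = above, B = below.
Labels in order: BBBABAABAAABBA  (n_A = 7, n_B = 7)
Step 2: Count runs R = 8.
Step 3: Under H0 (random ordering), E[R] = 2*n_A*n_B/(n_A+n_B) + 1 = 2*7*7/14 + 1 = 8.0000.
        Var[R] = 2*n_A*n_B*(2*n_A*n_B - n_A - n_B) / ((n_A+n_B)^2 * (n_A+n_B-1)) = 8232/2548 = 3.2308.
        SD[R] = 1.7974.
Step 4: R = E[R], so z = 0 with no continuity correction.
Step 5: Two-sided p-value via normal approximation = 2*(1 - Phi(|z|)) = 1.000000.
Step 6: alpha = 0.05. fail to reject H0.

R = 8, z = 0.0000, p = 1.000000, fail to reject H0.


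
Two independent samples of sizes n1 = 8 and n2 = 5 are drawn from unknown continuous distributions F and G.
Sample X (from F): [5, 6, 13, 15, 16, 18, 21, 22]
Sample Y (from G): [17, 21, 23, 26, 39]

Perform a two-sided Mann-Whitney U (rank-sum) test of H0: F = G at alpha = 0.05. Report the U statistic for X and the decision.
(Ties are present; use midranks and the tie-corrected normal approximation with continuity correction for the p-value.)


Step 1: Combine and sort all 13 observations; assign midranks.
sorted (value, group): (5,X), (6,X), (13,X), (15,X), (16,X), (17,Y), (18,X), (21,X), (21,Y), (22,X), (23,Y), (26,Y), (39,Y)
ranks: 5->1, 6->2, 13->3, 15->4, 16->5, 17->6, 18->7, 21->8.5, 21->8.5, 22->10, 23->11, 26->12, 39->13
Step 2: Rank sum for X: R1 = 1 + 2 + 3 + 4 + 5 + 7 + 8.5 + 10 = 40.5.
Step 3: U_X = R1 - n1(n1+1)/2 = 40.5 - 8*9/2 = 40.5 - 36 = 4.5.
       U_Y = n1*n2 - U_X = 40 - 4.5 = 35.5.
Step 4: Ties are present, so use the tie-corrected normal approximation (with continuity correction) for the p-value.
Step 5: p-value = 0.027892; compare to alpha = 0.05. reject H0.

U_X = 4.5, p = 0.027892, reject H0 at alpha = 0.05.


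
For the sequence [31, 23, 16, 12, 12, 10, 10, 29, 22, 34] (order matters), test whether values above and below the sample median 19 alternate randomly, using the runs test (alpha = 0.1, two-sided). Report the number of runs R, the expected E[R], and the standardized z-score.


Step 1: Compute median = 19; label A = above, B = below.
Labels in order: AABBBBBAAA  (n_A = 5, n_B = 5)
Step 2: Count runs R = 3.
Step 3: Under H0 (random ordering), E[R] = 2*n_A*n_B/(n_A+n_B) + 1 = 2*5*5/10 + 1 = 6.0000.
        Var[R] = 2*n_A*n_B*(2*n_A*n_B - n_A - n_B) / ((n_A+n_B)^2 * (n_A+n_B-1)) = 2000/900 = 2.2222.
        SD[R] = 1.4907.
Step 4: Continuity-corrected z = (R + 0.5 - E[R]) / SD[R] = (3 + 0.5 - 6.0000) / 1.4907 = -1.6771.
Step 5: Two-sided p-value via normal approximation = 2*(1 - Phi(|z|)) = 0.093533.
Step 6: alpha = 0.1. reject H0.

R = 3, z = -1.6771, p = 0.093533, reject H0.


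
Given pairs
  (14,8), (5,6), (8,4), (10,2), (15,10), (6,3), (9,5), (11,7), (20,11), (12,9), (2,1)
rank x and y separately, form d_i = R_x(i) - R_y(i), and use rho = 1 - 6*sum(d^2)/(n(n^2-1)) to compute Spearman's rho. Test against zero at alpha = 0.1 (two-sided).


Step 1: Rank x and y separately (midranks; no ties here).
rank(x): 14->9, 5->2, 8->4, 10->6, 15->10, 6->3, 9->5, 11->7, 20->11, 12->8, 2->1
rank(y): 8->8, 6->6, 4->4, 2->2, 10->10, 3->3, 5->5, 7->7, 11->11, 9->9, 1->1
Step 2: d_i = R_x(i) - R_y(i); compute d_i^2.
  (9-8)^2=1, (2-6)^2=16, (4-4)^2=0, (6-2)^2=16, (10-10)^2=0, (3-3)^2=0, (5-5)^2=0, (7-7)^2=0, (11-11)^2=0, (8-9)^2=1, (1-1)^2=0
sum(d^2) = 34.
Step 3: rho = 1 - 6*34 / (11*(11^2 - 1)) = 1 - 204/1320 = 0.845455.
Step 4: Under H0, t = rho * sqrt((n-2)/(1-rho^2)) = 4.7493 ~ t(9).
Step 5: Two-sided p-value from the t-distribution with 9 df = 0.001045.
Step 6: alpha = 0.1. reject H0.

rho = 0.8455, p = 0.001045, reject H0 at alpha = 0.1.


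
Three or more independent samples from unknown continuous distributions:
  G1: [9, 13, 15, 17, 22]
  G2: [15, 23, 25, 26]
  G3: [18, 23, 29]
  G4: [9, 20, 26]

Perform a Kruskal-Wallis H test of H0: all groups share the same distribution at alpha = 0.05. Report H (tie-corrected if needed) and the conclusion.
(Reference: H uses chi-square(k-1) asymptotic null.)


Step 1: Combine all N = 15 observations and assign midranks.
sorted (value, group, rank): (9,G1,1.5), (9,G4,1.5), (13,G1,3), (15,G1,4.5), (15,G2,4.5), (17,G1,6), (18,G3,7), (20,G4,8), (22,G1,9), (23,G2,10.5), (23,G3,10.5), (25,G2,12), (26,G2,13.5), (26,G4,13.5), (29,G3,15)
Step 2: Sum ranks within each group.
R_1 = 24 (n_1 = 5)
R_2 = 40.5 (n_2 = 4)
R_3 = 32.5 (n_3 = 3)
R_4 = 23 (n_4 = 3)
Step 3: H = 12/(N(N+1)) * sum(R_i^2/n_i) - 3(N+1)
     = 12/(15*16) * (24^2/5 + 40.5^2/4 + 32.5^2/3 + 23^2/3) - 3*16
     = 0.050000 * 1053.68 - 48
     = 4.683958.
Step 4: Ties present; correction factor C = 1 - 24/(15^3 - 15) = 0.992857. Corrected H = 4.683958 / 0.992857 = 4.717656.
Step 5: Under H0, H ~ chi^2(3); p-value = 0.193678.
Step 6: alpha = 0.05. fail to reject H0.

H = 4.7177, df = 3, p = 0.193678, fail to reject H0.


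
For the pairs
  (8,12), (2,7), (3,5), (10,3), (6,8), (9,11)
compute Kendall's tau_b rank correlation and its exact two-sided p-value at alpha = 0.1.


Step 1: Enumerate the 15 unordered pairs (i,j) with i<j and classify each by sign(x_j-x_i) * sign(y_j-y_i).
  (1,2):dx=-6,dy=-5->C; (1,3):dx=-5,dy=-7->C; (1,4):dx=+2,dy=-9->D; (1,5):dx=-2,dy=-4->C
  (1,6):dx=+1,dy=-1->D; (2,3):dx=+1,dy=-2->D; (2,4):dx=+8,dy=-4->D; (2,5):dx=+4,dy=+1->C
  (2,6):dx=+7,dy=+4->C; (3,4):dx=+7,dy=-2->D; (3,5):dx=+3,dy=+3->C; (3,6):dx=+6,dy=+6->C
  (4,5):dx=-4,dy=+5->D; (4,6):dx=-1,dy=+8->D; (5,6):dx=+3,dy=+3->C
Step 2: C = 8, D = 7, total pairs = 15.
Step 3: tau = (C - D)/(n(n-1)/2) = (8 - 7)/15 = 0.066667.
Step 4: Exact two-sided p-value (enumerate n! = 720 permutations of y under H0): p = 1.000000.
Step 5: alpha = 0.1. fail to reject H0.

tau_b = 0.0667 (C=8, D=7), p = 1.000000, fail to reject H0.


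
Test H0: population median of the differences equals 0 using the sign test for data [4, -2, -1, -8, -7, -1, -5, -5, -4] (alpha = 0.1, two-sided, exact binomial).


Step 1: Discard zero differences. Original n = 9; n_eff = number of nonzero differences = 9.
Nonzero differences (with sign): +4, -2, -1, -8, -7, -1, -5, -5, -4
Step 2: Count signs: positive = 1, negative = 8.
Step 3: Under H0: P(positive) = 0.5, so the number of positives S ~ Bin(9, 0.5).
Step 4: Two-sided exact p-value = sum of Bin(9,0.5) probabilities at or below the observed probability = 0.039062.
Step 5: alpha = 0.1. reject H0.

n_eff = 9, pos = 1, neg = 8, p = 0.039062, reject H0.


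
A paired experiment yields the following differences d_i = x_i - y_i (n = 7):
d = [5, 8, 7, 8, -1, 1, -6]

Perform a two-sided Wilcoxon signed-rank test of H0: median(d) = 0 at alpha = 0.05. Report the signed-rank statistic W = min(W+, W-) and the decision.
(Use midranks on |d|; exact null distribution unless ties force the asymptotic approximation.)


Step 1: Drop any zero differences (none here) and take |d_i|.
|d| = [5, 8, 7, 8, 1, 1, 6]
Step 2: Midrank |d_i| (ties get averaged ranks).
ranks: |5|->3, |8|->6.5, |7|->5, |8|->6.5, |1|->1.5, |1|->1.5, |6|->4
Step 3: Attach original signs; sum ranks with positive sign and with negative sign.
W+ = 3 + 6.5 + 5 + 6.5 + 1.5 = 22.5
W- = 1.5 + 4 = 5.5
(Check: W+ + W- = 28 should equal n(n+1)/2 = 28.)
Step 4: Test statistic W = min(W+, W-) = 5.5.
Step 5: Ties in |d|, so use the tie-corrected normal approximation.
        E[W] = n(n+1)/4 = 7*8/4 = 14.
        Tie groups: |d|=1 (t=2), |d|=8 (t=2); sum(t^3 - t) = 12.
        Var[W] = n(n+1)(2n+1)/24 - sum(t^3-t)/48 = 840/24 - 12/48 = 34.75.
        z = (W - E[W]) / sqrt(Var[W]) = (5.5 - 14) / 5.8949 = -1.4419.
        Two-sided p = 2*Phi(z) = 0.149325.
Step 6: alpha = 0.05. fail to reject H0.

W+ = 22.5, W- = 5.5, W = min = 5.5, p = 0.149325, fail to reject H0.


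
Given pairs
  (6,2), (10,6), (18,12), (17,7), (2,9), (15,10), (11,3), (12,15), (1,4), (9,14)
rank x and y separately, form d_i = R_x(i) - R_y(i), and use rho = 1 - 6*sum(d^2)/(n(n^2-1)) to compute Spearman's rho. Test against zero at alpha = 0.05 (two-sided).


Step 1: Rank x and y separately (midranks; no ties here).
rank(x): 6->3, 10->5, 18->10, 17->9, 2->2, 15->8, 11->6, 12->7, 1->1, 9->4
rank(y): 2->1, 6->4, 12->8, 7->5, 9->6, 10->7, 3->2, 15->10, 4->3, 14->9
Step 2: d_i = R_x(i) - R_y(i); compute d_i^2.
  (3-1)^2=4, (5-4)^2=1, (10-8)^2=4, (9-5)^2=16, (2-6)^2=16, (8-7)^2=1, (6-2)^2=16, (7-10)^2=9, (1-3)^2=4, (4-9)^2=25
sum(d^2) = 96.
Step 3: rho = 1 - 6*96 / (10*(10^2 - 1)) = 1 - 576/990 = 0.418182.
Step 4: Under H0, t = rho * sqrt((n-2)/(1-rho^2)) = 1.3021 ~ t(8).
Step 5: Two-sided p-value from the t-distribution with 8 df = 0.229113.
Step 6: alpha = 0.05. fail to reject H0.

rho = 0.4182, p = 0.229113, fail to reject H0 at alpha = 0.05.


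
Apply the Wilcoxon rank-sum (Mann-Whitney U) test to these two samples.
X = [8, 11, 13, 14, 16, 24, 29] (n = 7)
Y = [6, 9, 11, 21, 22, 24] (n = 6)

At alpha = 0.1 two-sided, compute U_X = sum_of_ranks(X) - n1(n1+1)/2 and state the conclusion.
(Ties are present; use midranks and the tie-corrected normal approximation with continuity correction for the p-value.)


Step 1: Combine and sort all 13 observations; assign midranks.
sorted (value, group): (6,Y), (8,X), (9,Y), (11,X), (11,Y), (13,X), (14,X), (16,X), (21,Y), (22,Y), (24,X), (24,Y), (29,X)
ranks: 6->1, 8->2, 9->3, 11->4.5, 11->4.5, 13->6, 14->7, 16->8, 21->9, 22->10, 24->11.5, 24->11.5, 29->13
Step 2: Rank sum for X: R1 = 2 + 4.5 + 6 + 7 + 8 + 11.5 + 13 = 52.
Step 3: U_X = R1 - n1(n1+1)/2 = 52 - 7*8/2 = 52 - 28 = 24.
       U_Y = n1*n2 - U_X = 42 - 24 = 18.
Step 4: Ties are present, so use the tie-corrected normal approximation (with continuity correction) for the p-value.
Step 5: p-value = 0.720247; compare to alpha = 0.1. fail to reject H0.

U_X = 24, p = 0.720247, fail to reject H0 at alpha = 0.1.


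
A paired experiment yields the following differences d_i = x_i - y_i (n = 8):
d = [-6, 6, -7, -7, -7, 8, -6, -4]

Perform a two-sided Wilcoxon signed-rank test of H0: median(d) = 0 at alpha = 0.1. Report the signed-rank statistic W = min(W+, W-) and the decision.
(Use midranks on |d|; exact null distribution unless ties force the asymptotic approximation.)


Step 1: Drop any zero differences (none here) and take |d_i|.
|d| = [6, 6, 7, 7, 7, 8, 6, 4]
Step 2: Midrank |d_i| (ties get averaged ranks).
ranks: |6|->3, |6|->3, |7|->6, |7|->6, |7|->6, |8|->8, |6|->3, |4|->1
Step 3: Attach original signs; sum ranks with positive sign and with negative sign.
W+ = 3 + 8 = 11
W- = 3 + 6 + 6 + 6 + 3 + 1 = 25
(Check: W+ + W- = 36 should equal n(n+1)/2 = 36.)
Step 4: Test statistic W = min(W+, W-) = 11.
Step 5: Ties in |d|, so use the tie-corrected normal approximation.
        E[W] = n(n+1)/4 = 8*9/4 = 18.
        Tie groups: |d|=6 (t=3), |d|=7 (t=3); sum(t^3 - t) = 48.
        Var[W] = n(n+1)(2n+1)/24 - sum(t^3-t)/48 = 1224/24 - 48/48 = 50.
        z = (W - E[W]) / sqrt(Var[W]) = (11 - 18) / 7.0711 = -0.9899.
        Two-sided p = 2*Phi(z) = 0.322199.
Step 6: alpha = 0.1. fail to reject H0.

W+ = 11, W- = 25, W = min = 11, p = 0.322199, fail to reject H0.


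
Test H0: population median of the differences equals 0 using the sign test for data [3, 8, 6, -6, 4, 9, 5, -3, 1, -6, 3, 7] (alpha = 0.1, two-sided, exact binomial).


Step 1: Discard zero differences. Original n = 12; n_eff = number of nonzero differences = 12.
Nonzero differences (with sign): +3, +8, +6, -6, +4, +9, +5, -3, +1, -6, +3, +7
Step 2: Count signs: positive = 9, negative = 3.
Step 3: Under H0: P(positive) = 0.5, so the number of positives S ~ Bin(12, 0.5).
Step 4: Two-sided exact p-value = sum of Bin(12,0.5) probabilities at or below the observed probability = 0.145996.
Step 5: alpha = 0.1. fail to reject H0.

n_eff = 12, pos = 9, neg = 3, p = 0.145996, fail to reject H0.


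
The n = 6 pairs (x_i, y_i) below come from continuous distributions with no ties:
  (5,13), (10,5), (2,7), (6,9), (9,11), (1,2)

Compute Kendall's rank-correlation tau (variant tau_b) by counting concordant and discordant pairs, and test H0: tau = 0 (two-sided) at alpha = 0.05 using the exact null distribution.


Step 1: Enumerate the 15 unordered pairs (i,j) with i<j and classify each by sign(x_j-x_i) * sign(y_j-y_i).
  (1,2):dx=+5,dy=-8->D; (1,3):dx=-3,dy=-6->C; (1,4):dx=+1,dy=-4->D; (1,5):dx=+4,dy=-2->D
  (1,6):dx=-4,dy=-11->C; (2,3):dx=-8,dy=+2->D; (2,4):dx=-4,dy=+4->D; (2,5):dx=-1,dy=+6->D
  (2,6):dx=-9,dy=-3->C; (3,4):dx=+4,dy=+2->C; (3,5):dx=+7,dy=+4->C; (3,6):dx=-1,dy=-5->C
  (4,5):dx=+3,dy=+2->C; (4,6):dx=-5,dy=-7->C; (5,6):dx=-8,dy=-9->C
Step 2: C = 9, D = 6, total pairs = 15.
Step 3: tau = (C - D)/(n(n-1)/2) = (9 - 6)/15 = 0.200000.
Step 4: Exact two-sided p-value (enumerate n! = 720 permutations of y under H0): p = 0.719444.
Step 5: alpha = 0.05. fail to reject H0.

tau_b = 0.2000 (C=9, D=6), p = 0.719444, fail to reject H0.
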